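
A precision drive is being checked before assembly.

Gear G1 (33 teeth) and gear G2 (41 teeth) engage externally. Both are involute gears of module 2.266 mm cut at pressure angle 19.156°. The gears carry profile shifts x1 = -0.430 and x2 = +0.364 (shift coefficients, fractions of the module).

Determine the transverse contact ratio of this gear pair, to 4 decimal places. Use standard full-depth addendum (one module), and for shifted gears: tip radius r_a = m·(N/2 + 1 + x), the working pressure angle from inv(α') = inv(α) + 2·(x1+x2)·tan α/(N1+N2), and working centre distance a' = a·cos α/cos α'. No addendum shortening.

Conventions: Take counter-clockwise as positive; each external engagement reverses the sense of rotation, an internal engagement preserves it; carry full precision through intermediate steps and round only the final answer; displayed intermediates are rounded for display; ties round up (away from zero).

class = single-mesh tooth geometry [involute pair 33T × 41T, m = 2.266]
base radii: r_b1 = 35.318720, r_b2 = 43.880834
tip radii: r_a1 = 38.680620, r_a2 = 49.543824
inv(α') = inv(19.156°) + 2·(-0.430+0.364)·tan α/(33+41) = 0.01242109  ⇒  α' = 18.85678°
a' = a·cos α / cos α' = 83.8420·cos 19.156°/cos 18.85678° = 83.691314
action lengths: √(r_a1²−r_b1²) = 15.772709, √(r_a2²−r_b2²) = 23.001367
base pitch p_b = π·m·cos α = 6.724669
CR = (15.772709 + 23.001367 − 83.691314·sin 18.85678°)/6.724669 = 1.743542
contact ratio ≈ 1.7435

1.7435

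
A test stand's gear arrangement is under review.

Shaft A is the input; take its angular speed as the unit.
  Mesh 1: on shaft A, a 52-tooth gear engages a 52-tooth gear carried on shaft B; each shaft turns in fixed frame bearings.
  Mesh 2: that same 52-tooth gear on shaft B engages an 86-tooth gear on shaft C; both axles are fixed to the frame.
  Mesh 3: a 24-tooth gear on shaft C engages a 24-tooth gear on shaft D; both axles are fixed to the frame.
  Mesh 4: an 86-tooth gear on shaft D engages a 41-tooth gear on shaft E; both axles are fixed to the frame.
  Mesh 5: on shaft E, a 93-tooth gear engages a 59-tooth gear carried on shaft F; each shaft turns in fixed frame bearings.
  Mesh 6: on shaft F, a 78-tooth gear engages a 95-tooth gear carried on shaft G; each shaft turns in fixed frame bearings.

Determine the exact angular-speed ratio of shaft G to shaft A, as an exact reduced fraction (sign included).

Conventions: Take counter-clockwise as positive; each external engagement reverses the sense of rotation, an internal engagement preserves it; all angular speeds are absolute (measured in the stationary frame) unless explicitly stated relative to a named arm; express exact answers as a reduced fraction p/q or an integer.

377208/229805

class = fixed-axis compound train [6 meshes; 6 ratios multiply, 6 sense flips]
mesh 1 [52T→52T]: running ratio 1, sense −
mesh 2 [52T→86T]: running ratio 26/43, sense +
mesh 3 [24T→24T]: running ratio 26/43, sense −
mesh 4 [86T→41T]: running ratio 52/41, sense +
mesh 5 [93T→59T]: running ratio 4836/2419, sense −
mesh 6 [78T→95T]: running ratio 377208/229805, sense +
ω_out/ω_in = 377208/229805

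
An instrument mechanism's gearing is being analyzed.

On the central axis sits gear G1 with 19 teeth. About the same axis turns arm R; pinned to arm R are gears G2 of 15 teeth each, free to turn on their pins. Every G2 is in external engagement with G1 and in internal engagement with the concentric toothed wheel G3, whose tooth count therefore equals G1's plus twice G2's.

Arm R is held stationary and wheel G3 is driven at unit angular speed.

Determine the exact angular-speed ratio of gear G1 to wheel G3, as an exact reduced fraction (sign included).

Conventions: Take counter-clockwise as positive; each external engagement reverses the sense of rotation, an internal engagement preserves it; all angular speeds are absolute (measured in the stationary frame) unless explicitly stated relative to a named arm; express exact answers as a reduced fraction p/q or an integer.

planetary set (19T centre, 15T on arm, 49T internal) — Willis relation
ring teeth: 19 + 2·15 = 49
19(ω_sun−ω_arm) = −49(ω_ring−ω_arm),  ω_arm = 0, ω_ring = 1
ω_sun = 0 − (49/19)(1−0) = -49/19
ω_out/ω_in = -49/19

-49/19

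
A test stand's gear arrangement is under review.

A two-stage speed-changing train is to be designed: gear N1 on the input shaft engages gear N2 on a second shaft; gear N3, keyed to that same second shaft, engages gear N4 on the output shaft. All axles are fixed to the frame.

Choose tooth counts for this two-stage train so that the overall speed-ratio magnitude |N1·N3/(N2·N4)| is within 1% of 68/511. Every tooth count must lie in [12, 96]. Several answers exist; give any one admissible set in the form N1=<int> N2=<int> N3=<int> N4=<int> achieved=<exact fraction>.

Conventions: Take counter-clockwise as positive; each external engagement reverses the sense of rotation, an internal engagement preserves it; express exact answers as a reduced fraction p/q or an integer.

N1=12 N2=21 N3=17 N4=73 achieved=68/511

topology: fixed-axis compound train — 2 stages, target 68/511
target = 68/511 in lowest terms: an exact hit needs N1·N3 = k·68 and N2·N4 = k·511 for one integer k, every count in [12, 96]; additionally prefer no 1:1 stage (N1 ≠ N2, N3 ≠ N4)
k = 1…2: no 1:1-free in-range split of k·68 and k·511 into factor pairs; take k = 3
k = 3: N1·N3 = 204 = 12·17, N2·N4 = 1533 = 21·73
achieved = 12·17/(21·73) = 68/511; |achieved − target| = 0 ≤ 17/12775 ✓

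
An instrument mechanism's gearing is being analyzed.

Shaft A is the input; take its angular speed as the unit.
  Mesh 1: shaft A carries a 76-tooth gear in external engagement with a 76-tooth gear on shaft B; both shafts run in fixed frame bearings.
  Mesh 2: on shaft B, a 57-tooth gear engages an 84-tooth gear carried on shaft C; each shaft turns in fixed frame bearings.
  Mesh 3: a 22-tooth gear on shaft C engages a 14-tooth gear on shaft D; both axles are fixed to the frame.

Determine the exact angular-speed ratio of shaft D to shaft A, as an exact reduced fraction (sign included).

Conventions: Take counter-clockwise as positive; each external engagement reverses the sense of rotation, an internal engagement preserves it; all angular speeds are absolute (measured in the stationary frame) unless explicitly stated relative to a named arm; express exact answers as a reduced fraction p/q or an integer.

class = fixed-axis compound train [3 meshes; 3 ratios multiply, 3 sense flips]
mesh 1 [76T→76T]: running ratio 1, sense −
mesh 2 [57T→84T]: running ratio 19/28, sense +
mesh 3 [22T→14T]: running ratio 209/196, sense −
ω_out/ω_in = -209/196

-209/196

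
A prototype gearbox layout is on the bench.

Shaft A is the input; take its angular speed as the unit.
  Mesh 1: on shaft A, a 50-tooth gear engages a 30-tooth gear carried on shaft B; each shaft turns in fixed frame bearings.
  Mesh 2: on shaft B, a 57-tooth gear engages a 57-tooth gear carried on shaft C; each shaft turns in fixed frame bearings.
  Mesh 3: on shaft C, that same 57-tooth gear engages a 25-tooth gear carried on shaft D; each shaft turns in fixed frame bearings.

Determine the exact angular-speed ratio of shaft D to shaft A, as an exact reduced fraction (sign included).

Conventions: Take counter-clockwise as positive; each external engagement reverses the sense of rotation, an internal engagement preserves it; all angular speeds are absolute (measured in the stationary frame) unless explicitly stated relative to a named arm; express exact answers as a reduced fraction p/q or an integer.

-19/5

class = fixed-axis compound train [3 meshes; 3 ratios multiply, 3 sense flips]
mesh 1 [50T→30T]: running ratio 5/3, sense −
mesh 2 [57T→57T]: running ratio 5/3, sense +
mesh 3 [57T→25T]: running ratio 19/5, sense −
ω_out/ω_in = -19/5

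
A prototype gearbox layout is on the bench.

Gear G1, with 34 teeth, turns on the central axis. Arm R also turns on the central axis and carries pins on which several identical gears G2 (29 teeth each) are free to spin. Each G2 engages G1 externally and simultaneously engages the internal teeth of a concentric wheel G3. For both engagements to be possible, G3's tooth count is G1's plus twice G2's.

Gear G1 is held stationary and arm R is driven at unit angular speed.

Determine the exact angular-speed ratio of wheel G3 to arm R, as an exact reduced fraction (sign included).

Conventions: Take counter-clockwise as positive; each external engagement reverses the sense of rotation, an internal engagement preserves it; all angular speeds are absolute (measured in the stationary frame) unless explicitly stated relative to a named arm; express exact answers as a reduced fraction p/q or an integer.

63/46

planetary set (34T centre, 29T on arm, 92T internal) — Willis relation
ring teeth: 34 + 2·29 = 92
34(ω_sun−ω_arm) = −92(ω_ring−ω_arm),  ω_sun = 0, ω_arm = 1
ω_ring = 1 − (34/92)(0−1) = 63/46
ω_out/ω_in = 63/46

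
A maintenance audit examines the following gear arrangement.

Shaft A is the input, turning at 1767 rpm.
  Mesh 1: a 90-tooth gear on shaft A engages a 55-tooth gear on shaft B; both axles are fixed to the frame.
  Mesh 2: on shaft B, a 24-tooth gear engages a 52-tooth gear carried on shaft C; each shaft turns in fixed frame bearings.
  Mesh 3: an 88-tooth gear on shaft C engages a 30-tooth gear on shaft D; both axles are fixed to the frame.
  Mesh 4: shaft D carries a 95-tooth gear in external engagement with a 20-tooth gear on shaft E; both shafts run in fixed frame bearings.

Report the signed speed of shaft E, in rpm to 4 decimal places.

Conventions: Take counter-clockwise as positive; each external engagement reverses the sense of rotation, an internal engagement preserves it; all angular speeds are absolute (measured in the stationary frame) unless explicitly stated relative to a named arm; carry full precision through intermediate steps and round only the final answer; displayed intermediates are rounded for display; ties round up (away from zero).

4-mesh fixed-axis compound train (all bearings frame-fixed)
mesh 1 [90T→55T]: ω = 1767.0000×90/55 = 2891.4545 rpm, sense flips to −
mesh 2 [24T→52T]: ω = 2891.4545×24/52 = 1334.5175 rpm, sense flips to +
mesh 3 [88T→30T]: ω = 1334.5175×88/30 = 3914.5846 rpm, sense flips to −
mesh 4 [95T→20T]: ω = 3914.5846×95/20 = 18594.2769 rpm, sense flips to +
signed output speed = +18594.2769 rpm

+18594.2769 rpm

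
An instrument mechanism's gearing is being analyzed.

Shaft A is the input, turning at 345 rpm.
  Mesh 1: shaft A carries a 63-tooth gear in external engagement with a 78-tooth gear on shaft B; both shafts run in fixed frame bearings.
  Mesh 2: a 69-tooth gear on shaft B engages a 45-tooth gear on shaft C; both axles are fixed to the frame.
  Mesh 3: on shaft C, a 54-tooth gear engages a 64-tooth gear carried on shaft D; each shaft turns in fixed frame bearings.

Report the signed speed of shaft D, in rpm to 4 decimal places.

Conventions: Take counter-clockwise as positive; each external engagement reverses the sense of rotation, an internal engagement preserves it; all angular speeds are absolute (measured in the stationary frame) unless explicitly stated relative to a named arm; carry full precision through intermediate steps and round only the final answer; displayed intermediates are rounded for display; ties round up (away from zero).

3-mesh fixed-axis compound train (all bearings frame-fixed)
mesh 1 [63T→78T]: ω = 345.0000×63/78 = 278.6538 rpm, sense flips to −
mesh 2 [69T→45T]: ω = 278.6538×69/45 = 427.2692 rpm, sense flips to +
mesh 3 [54T→64T]: ω = 427.2692×54/64 = 360.5084 rpm, sense flips to −
signed output speed = -360.5084 rpm

-360.5084 rpm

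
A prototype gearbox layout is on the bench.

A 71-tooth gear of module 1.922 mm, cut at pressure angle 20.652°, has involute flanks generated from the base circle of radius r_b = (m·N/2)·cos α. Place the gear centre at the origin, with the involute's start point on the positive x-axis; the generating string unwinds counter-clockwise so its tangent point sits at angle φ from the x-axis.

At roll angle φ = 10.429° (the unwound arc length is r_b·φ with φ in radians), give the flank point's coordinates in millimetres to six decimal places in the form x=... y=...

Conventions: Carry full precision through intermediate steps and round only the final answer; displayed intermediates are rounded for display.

x=64.895382 y=0.127919

topology: single-mesh involute geometry — m = 1.922, N = 71
pitch radius r_p = m·N/2 = 1.922·71/2 = 68.231000
base radius r_b = r_p·cos α = 68.231000·cos 20.652° = 63.846464
roll angle φ = 10.429° = 0.18202039 rad
x = r_b·(cos φ + φ·sin φ) = 64.895382
y = r_b·(sin φ − φ·cos φ) = 0.127919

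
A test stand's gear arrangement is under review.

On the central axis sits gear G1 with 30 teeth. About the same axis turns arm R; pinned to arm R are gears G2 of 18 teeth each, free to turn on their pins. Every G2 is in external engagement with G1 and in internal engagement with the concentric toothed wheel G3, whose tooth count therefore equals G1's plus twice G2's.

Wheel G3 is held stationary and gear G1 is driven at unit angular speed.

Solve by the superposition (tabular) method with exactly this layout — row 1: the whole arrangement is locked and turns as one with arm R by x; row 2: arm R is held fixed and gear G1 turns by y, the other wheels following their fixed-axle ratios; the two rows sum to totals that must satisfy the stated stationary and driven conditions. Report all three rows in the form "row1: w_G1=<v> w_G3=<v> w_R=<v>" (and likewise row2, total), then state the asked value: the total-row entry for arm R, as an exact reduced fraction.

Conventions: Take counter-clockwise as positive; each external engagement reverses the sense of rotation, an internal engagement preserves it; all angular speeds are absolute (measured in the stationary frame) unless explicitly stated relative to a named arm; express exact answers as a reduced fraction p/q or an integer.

topology: planetary set — G1 30T / G2 18T / G3 66T, arm = carrier (Willis)
row 1 (train locked, turned with arm): all members turn x
row 2 — arm fixed, fixed-axis ratios: sun y, ring −(30/66)·y, arm 0
boundary: total ω_ring = x − (30/66)·y = 0 and total ω_sun = x + y = 1  ⇒  y = 11/16, x = 5/16
row 2 ring = −(30/66)·11/16 = -5/16
totals (row 1 + row 2): sun 5/16 + 11/16 = 1, ring 5/16 + (-5/16) = 0, arm 5/16 + 0 = 5/16
asked cell (total, arm) = 5/16

row1: w_G1=5/16 w_G3=5/16 w_R=5/16
row2: w_G1=11/16 w_G3=-5/16 w_R=0
total: w_G1=1 w_G3=0 w_R=5/16
asked value: 5/16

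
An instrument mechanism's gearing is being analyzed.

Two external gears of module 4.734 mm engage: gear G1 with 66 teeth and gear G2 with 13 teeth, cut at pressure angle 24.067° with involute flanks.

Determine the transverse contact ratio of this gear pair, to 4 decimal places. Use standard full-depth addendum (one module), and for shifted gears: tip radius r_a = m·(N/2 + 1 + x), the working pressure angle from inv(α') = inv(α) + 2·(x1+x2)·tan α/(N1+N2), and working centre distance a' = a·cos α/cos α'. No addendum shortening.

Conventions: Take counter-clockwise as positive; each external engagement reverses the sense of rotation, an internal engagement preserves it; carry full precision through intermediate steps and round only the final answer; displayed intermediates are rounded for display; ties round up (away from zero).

1.4741

recognized (one external pair, fixed centres): single-mesh tooth geometry, m = 4.734, N1 = 66, N2 = 13
base radii: r_b1 = 142.641498, r_b2 = 28.096053
tip radii: r_a1 = 160.956000, r_a2 = 35.505000
no profile shift: α' = α, a' = a
action lengths: √(r_a1²−r_b1²) = 74.566997, √(r_a2²−r_b2²) = 21.707530
base pitch p_b = π·m·cos α = 13.579439
CR = (74.566997 + 21.707530 − 186.993000·sin 24.06700°)/13.579439 = 1.474134
contact ratio ≈ 1.4741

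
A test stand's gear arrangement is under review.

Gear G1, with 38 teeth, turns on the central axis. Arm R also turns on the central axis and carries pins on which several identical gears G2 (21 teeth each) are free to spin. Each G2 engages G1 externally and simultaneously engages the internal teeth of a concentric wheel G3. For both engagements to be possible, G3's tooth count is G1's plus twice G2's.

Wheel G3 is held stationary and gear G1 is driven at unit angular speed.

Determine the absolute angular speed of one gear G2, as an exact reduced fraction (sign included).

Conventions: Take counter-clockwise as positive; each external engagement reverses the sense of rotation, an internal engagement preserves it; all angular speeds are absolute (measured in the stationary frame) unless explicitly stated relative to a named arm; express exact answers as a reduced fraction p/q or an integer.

-19/21

class = planetary set [G3 = 38+2·21 = 80; Willis about the carrier]
ring teeth: 38 + 2·21 = 80
38(ω_sun−ω_arm) = −80(ω_ring−ω_arm),  ω_ring = 0, ω_sun = 1
38(1−ω_arm) = −80(0−ω_arm)  ⇒  118·ω_arm = 38  ⇒  ω_arm = 19/59
sun–planet mesh: 38·(1−19/59) = −21·(ω_p−ω_arm)  ⇒  ω_p−ω_arm = -1520/1239
ω_p = 19/59 − 1520/1239 = -19/21
exact speed ratio = -19/21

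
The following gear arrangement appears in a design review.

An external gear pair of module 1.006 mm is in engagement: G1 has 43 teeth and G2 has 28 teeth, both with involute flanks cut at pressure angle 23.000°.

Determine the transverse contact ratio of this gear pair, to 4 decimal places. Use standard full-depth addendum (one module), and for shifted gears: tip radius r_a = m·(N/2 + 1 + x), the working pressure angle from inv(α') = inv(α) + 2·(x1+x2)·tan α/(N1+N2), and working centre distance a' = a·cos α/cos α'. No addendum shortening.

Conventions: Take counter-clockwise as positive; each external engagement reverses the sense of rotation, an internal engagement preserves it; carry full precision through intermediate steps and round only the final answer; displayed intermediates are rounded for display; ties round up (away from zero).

1.5592

class = single-mesh tooth geometry [involute pair 43T × 28T, m = 1.006]
base radii: r_b1 = 19.909599, r_b2 = 12.964390
tip radii: r_a1 = 22.635000, r_a2 = 15.090000
no profile shift: α' = α, a' = a
action lengths: √(r_a1²−r_b1²) = 10.768058, √(r_a2²−r_b2²) = 7.722220
base pitch p_b = π·m·cos α = 2.909202
CR = (10.768058 + 7.722220 − 35.713000·sin 23.00000°)/2.909202 = 1.559224
contact ratio ≈ 1.5592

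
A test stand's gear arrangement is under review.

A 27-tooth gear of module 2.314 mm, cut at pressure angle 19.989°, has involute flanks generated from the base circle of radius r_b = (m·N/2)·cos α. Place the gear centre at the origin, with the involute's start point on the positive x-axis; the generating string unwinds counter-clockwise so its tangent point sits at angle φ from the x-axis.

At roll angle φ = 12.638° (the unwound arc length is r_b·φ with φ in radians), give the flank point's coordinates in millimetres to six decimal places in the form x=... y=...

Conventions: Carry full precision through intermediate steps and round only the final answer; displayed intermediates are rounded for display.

x=30.062604 y=0.104507

topology: single-mesh involute geometry — m = 2.314, N = 27
pitch radius r_p = m·N/2 = 2.314·27/2 = 31.239000
base radius r_b = r_p·cos α = 31.239000·cos 19.989° = 29.357108
roll angle φ = 12.638° = 0.22057471 rad
x = r_b·(cos φ + φ·sin φ) = 30.062604
y = r_b·(sin φ − φ·cos φ) = 0.104507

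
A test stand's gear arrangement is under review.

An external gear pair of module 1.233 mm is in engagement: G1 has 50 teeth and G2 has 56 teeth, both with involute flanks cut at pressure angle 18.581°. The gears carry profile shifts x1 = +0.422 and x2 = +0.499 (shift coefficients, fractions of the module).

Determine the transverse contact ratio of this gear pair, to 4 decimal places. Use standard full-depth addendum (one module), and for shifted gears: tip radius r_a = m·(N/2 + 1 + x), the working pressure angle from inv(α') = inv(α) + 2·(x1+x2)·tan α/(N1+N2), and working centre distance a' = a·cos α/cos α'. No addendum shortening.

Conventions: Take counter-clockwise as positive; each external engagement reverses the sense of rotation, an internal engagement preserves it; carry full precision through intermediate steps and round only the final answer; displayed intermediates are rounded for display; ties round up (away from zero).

1.7250

topology: single-mesh involute geometry — m = 1.233, 50T/56T pair
base radii: r_b1 = 29.218220, r_b2 = 32.724406
tip radii: r_a1 = 32.578326, r_a2 = 36.372267
inv(α') = inv(18.581°) + 2·(+0.422+0.499)·tan α/(50+56) = 0.01771014  ⇒  α' = 21.14098°
a' = a·cos α / cos α' = 65.3490·cos 18.581°/cos 21.14098° = 66.412464
action lengths: √(r_a1²−r_b1²) = 14.409821, √(r_a2²−r_b2²) = 15.876241
base pitch p_b = π·m·cos α = 3.671670
CR = (14.409821 + 15.876241 − 66.412464·sin 21.14098°)/3.671670 = 1.724958
contact ratio ≈ 1.7250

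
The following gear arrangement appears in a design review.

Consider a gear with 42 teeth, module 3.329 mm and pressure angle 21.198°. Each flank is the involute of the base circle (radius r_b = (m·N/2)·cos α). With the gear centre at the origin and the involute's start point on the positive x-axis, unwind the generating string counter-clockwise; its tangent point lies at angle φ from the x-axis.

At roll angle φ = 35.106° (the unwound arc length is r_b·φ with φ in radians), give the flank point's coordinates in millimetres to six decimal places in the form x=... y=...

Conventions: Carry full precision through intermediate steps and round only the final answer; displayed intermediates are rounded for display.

x=76.288841 y=4.812469

single-mesh involute tooth geometry (42T wheel at module 3.329)
pitch radius r_p = m·N/2 = 3.329·42/2 = 69.909000
base radius r_b = r_p·cos α = 69.909000·cos 21.198° = 65.178707
roll angle φ = 35.106° = 0.61271529 rad
x = r_b·(cos φ + φ·sin φ) = 76.288841
y = r_b·(sin φ − φ·cos φ) = 4.812469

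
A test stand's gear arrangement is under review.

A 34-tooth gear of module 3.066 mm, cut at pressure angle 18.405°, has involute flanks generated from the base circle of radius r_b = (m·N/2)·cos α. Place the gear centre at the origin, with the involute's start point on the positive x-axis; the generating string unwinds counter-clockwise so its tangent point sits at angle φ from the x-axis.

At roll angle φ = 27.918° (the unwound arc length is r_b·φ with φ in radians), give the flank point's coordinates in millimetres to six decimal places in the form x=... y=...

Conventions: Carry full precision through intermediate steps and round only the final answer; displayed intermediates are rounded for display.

single-mesh involute tooth geometry (34T wheel at module 3.066)
pitch radius r_p = m·N/2 = 3.066·34/2 = 52.122000
base radius r_b = r_p·cos α = 52.122000·cos 18.405° = 49.455880
roll angle φ = 27.918° = 0.48726102 rad
x = r_b·(cos φ + φ·sin φ) = 54.982961
y = r_b·(sin φ − φ·cos φ) = 1.862239

x=54.982961 y=1.862239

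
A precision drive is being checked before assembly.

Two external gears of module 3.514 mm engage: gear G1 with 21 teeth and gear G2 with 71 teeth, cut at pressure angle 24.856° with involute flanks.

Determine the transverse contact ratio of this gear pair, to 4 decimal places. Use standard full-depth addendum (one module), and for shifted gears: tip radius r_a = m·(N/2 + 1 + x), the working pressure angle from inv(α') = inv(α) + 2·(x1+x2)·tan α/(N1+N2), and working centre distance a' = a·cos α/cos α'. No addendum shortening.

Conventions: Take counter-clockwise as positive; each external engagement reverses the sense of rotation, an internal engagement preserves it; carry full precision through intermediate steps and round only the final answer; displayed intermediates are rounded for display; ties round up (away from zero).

1.4982

single-mesh involute tooth geometry (21T engaging 71T at module 3.514)
base radii: r_b1 = 33.479123, r_b2 = 113.191321
tip radii: r_a1 = 40.411000, r_a2 = 128.261000
no profile shift: α' = α, a' = a
action lengths: √(r_a1²−r_b1²) = 22.631775, √(r_a2²−r_b2²) = 60.320883
base pitch p_b = π·m·cos α = 10.016930
CR = (22.631775 + 60.320883 − 161.644000·sin 24.85600°)/10.016930 = 1.498200
contact ratio ≈ 1.4982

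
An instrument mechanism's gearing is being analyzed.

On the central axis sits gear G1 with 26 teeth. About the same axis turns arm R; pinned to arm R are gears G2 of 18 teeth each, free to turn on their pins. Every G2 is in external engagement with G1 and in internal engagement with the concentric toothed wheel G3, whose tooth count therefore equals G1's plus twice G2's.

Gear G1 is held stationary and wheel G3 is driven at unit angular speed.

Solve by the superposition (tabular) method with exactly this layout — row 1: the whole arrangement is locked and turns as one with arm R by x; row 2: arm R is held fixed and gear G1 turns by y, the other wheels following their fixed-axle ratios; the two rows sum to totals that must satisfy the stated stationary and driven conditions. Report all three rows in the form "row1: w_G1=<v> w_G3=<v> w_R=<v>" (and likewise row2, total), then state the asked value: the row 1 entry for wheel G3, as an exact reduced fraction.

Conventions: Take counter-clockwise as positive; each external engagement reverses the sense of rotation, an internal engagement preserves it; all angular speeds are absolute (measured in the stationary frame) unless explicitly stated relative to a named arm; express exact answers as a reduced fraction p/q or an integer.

recognized (axles ride arm R): planetary set, 26/18/62 teeth
row 1 (train locked, turned with arm): all members turn x
row 2 — arm fixed, fixed-axis ratios: sun y, ring −(26/62)·y, arm 0
boundary: total ω_sun = x + y = 0 and total ω_ring = x − (26/62)·y = 1  ⇒  y = -31/44, x = 31/44
row 2 ring = −(26/62)·(-31/44) = 13/44
totals (row 1 + row 2): sun 31/44 + (-31/44) = 0, ring 31/44 + 13/44 = 1, arm 31/44 + 0 = 31/44
asked cell (row1, ring) = 31/44

row1: w_G1=31/44 w_G3=31/44 w_R=31/44
row2: w_G1=-31/44 w_G3=13/44 w_R=0
total: w_G1=0 w_G3=1 w_R=31/44
asked value: 31/44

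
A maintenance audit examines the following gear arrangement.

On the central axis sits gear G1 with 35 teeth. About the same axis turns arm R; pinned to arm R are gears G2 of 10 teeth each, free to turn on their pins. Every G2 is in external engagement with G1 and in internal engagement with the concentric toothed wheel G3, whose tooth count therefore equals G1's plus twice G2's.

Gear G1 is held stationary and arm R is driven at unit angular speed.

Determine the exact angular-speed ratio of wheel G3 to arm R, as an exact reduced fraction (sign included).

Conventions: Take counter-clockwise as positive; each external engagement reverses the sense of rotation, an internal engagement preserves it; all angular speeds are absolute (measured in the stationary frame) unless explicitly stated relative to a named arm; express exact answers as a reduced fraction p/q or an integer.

topology: planetary set — G1 35T / G2 10T / G3 55T, arm = carrier (Willis)
ring teeth: 35 + 2·10 = 55
35(ω_sun−ω_arm) = −55(ω_ring−ω_arm),  ω_sun = 0, ω_arm = 1
ω_ring = 1 − (35/55)(0−1) = 18/11
ω_out/ω_in = 18/11

18/11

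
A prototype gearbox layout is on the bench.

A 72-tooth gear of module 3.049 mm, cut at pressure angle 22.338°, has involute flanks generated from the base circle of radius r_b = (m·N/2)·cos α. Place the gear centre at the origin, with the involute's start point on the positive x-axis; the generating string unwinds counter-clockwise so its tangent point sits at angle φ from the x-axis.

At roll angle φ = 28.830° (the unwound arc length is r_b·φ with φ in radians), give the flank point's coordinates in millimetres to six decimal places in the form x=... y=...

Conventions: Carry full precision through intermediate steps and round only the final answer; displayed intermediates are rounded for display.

recognized (one wheel, involute flank): single-mesh tooth geometry, m = 3.049, N = 72
pitch radius r_p = m·N/2 = 3.049·72/2 = 109.764000
base radius r_b = r_p·cos α = 109.764000·cos 22.338° = 101.527073
roll angle φ = 28.830° = 0.50317842 rad
x = r_b·(cos φ + φ·sin φ) = 113.577648
y = r_b·(sin φ − φ·cos φ) = 4.203303

x=113.577648 y=4.203303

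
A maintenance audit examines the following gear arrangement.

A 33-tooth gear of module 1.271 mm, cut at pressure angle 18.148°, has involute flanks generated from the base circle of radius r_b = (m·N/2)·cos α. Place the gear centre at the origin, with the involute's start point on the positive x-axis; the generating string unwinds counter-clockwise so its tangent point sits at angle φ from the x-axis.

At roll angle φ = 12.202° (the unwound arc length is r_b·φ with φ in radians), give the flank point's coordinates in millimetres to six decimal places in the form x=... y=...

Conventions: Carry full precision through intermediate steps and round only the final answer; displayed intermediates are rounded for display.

single-mesh involute tooth geometry (33T wheel at module 1.271)
pitch radius r_p = m·N/2 = 1.271·33/2 = 20.971500
base radius r_b = r_p·cos α = 20.971500·cos 18.148° = 19.928275
roll angle φ = 12.202° = 0.21296508 rad
x = r_b·(cos φ + φ·sin φ) = 20.375079
y = r_b·(sin φ − φ·cos φ) = 0.063871

x=20.375079 y=0.063871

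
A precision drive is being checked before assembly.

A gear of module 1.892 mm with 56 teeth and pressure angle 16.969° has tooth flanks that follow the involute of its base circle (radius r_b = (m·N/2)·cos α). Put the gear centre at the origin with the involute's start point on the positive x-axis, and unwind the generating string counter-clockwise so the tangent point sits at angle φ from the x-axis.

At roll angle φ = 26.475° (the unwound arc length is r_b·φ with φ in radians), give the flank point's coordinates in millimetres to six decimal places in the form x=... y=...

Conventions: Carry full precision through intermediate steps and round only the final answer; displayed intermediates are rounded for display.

recognized (one wheel, involute flank): single-mesh tooth geometry, m = 1.892, N = 56
pitch radius r_p = m·N/2 = 1.892·56/2 = 52.976000
base radius r_b = r_p·cos α = 52.976000·cos 16.969° = 50.669574
roll angle φ = 26.475° = 0.46207592 rad
x = r_b·(cos φ + φ·sin φ) = 55.793573
y = r_b·(sin φ − φ·cos φ) = 1.631040

x=55.793573 y=1.631040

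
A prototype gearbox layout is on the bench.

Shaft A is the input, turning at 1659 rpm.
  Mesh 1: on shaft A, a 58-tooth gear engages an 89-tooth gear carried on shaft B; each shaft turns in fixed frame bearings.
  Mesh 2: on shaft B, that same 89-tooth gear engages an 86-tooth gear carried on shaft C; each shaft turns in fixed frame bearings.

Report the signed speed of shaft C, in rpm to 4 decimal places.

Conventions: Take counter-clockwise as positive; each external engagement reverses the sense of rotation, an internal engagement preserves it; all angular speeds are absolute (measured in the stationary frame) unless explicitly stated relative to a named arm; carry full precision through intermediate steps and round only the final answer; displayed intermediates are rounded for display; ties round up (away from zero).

+1118.8605 rpm

recognized (3 fixed axles, 2 meshes): fixed-axis compound train
mesh 1 [58T→89T]: ω = 1659.0000×58/89 = 1081.1461 rpm, sense flips to −
mesh 2 [89T→86T]: ω = 1081.1461×89/86 = 1118.8605 rpm, sense flips to +
signed output speed = +1118.8605 rpm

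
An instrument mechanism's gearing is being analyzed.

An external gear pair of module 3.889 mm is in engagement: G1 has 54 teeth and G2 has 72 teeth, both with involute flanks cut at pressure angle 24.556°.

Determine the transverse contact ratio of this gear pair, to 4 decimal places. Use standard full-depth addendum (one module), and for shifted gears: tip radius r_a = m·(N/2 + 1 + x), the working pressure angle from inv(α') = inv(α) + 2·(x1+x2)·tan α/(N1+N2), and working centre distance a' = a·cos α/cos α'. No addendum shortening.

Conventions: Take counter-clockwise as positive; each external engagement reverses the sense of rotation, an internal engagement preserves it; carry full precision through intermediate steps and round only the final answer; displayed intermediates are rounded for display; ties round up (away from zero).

recognized (one external pair, fixed centres): single-mesh tooth geometry, m = 3.889, N1 = 54, N2 = 72
base radii: r_b1 = 95.506058, r_b2 = 127.341411
tip radii: r_a1 = 108.892000, r_a2 = 143.893000
no profile shift: α' = α, a' = a
action lengths: √(r_a1²−r_b1²) = 52.307365, √(r_a2²−r_b2²) = 67.002690
base pitch p_b = π·m·cos α = 11.112635
CR = (52.307365 + 67.002690 − 245.007000·sin 24.55600°)/11.112635 = 1.573835
contact ratio ≈ 1.5738

1.5738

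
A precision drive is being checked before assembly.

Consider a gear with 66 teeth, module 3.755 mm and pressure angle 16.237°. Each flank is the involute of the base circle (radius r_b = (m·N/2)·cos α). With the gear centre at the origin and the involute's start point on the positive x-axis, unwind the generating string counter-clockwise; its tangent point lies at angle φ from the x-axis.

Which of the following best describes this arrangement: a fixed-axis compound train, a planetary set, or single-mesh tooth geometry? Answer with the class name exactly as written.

topology: single-mesh involute geometry — m = 3.755, N = 66
classification: single-mesh tooth geometry

single-mesh tooth geometry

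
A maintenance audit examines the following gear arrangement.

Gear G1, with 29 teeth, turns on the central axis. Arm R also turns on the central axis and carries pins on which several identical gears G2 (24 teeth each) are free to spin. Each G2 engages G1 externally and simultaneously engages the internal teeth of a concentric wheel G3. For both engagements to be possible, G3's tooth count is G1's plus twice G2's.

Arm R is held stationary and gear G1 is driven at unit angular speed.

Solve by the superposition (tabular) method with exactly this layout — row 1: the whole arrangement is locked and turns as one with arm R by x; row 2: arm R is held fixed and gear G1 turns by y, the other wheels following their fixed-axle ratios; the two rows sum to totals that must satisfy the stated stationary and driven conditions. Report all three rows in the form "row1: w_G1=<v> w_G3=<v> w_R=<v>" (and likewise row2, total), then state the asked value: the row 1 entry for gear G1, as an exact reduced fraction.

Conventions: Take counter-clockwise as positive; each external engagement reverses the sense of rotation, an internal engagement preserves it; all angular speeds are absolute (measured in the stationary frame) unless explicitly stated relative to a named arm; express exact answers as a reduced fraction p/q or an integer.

row1: w_G1=0 w_G3=0 w_R=0
row2: w_G1=1 w_G3=-29/77 w_R=0
total: w_G1=1 w_G3=-29/77 w_R=0
asked value: 0

class = planetary set [G3 = 29+2·24 = 77; Willis about the carrier]
row 1 (train locked, turned with arm): all members turn x
row 2: sun turns y, ring = −(29/77)·y, arm 0
boundary: total ω_arm = x = 0 and total ω_sun = x + y = 1  ⇒  y = 1, x = 0
row 2 ring = −(29/77)·1 = -29/77
totals (row 1 + row 2): sun 0 + 1 = 1, ring 0 + (-29/77) = -29/77, arm 0 + 0 = 0
asked cell (row1, sun) = 0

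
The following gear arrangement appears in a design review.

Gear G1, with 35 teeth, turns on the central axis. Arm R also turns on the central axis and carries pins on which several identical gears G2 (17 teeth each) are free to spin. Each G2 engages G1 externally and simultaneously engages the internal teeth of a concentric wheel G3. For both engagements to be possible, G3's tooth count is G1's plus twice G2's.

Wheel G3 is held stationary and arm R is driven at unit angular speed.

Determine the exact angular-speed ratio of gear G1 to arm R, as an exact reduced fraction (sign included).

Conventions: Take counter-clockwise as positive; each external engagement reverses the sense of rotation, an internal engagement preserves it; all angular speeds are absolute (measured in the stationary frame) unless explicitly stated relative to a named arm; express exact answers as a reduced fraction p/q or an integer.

planetary set (35T centre, 17T on arm, 69T internal) — Willis relation
ring teeth: 35 + 2·17 = 69
35(ω_sun−ω_arm) = −69(ω_ring−ω_arm),  ω_ring = 0, ω_arm = 1
ω_sun = 1 − (69/35)(0−1) = 104/35
ω_out/ω_in = 104/35

104/35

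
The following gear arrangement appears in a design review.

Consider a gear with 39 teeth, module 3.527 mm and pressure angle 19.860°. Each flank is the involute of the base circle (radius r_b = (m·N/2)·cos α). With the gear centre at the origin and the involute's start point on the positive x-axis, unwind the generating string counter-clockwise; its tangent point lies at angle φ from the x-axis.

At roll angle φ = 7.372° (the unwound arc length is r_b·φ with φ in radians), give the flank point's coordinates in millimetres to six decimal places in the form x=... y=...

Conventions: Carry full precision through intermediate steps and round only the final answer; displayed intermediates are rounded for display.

single-mesh involute tooth geometry (39T wheel at module 3.527)
pitch radius r_p = m·N/2 = 3.527·39/2 = 68.776500
base radius r_b = r_p·cos α = 68.776500·cos 19.860° = 64.686054
roll angle φ = 7.372° = 0.12866567 rad
x = r_b·(cos φ + φ·sin φ) = 65.219274
y = r_b·(sin φ − φ·cos φ) = 0.045852

x=65.219274 y=0.045852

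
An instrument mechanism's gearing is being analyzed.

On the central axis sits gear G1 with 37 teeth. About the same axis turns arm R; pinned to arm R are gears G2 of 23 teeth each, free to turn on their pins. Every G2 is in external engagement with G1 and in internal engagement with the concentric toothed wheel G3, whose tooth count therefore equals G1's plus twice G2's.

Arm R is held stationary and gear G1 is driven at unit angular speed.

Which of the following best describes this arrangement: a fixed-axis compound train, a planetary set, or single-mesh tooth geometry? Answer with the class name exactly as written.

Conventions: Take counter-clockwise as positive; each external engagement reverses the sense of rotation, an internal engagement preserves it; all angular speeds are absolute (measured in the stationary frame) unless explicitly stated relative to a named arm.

planetary set

recognized (axles ride arm R): planetary set, 37/23/83 teeth
classification: planetary set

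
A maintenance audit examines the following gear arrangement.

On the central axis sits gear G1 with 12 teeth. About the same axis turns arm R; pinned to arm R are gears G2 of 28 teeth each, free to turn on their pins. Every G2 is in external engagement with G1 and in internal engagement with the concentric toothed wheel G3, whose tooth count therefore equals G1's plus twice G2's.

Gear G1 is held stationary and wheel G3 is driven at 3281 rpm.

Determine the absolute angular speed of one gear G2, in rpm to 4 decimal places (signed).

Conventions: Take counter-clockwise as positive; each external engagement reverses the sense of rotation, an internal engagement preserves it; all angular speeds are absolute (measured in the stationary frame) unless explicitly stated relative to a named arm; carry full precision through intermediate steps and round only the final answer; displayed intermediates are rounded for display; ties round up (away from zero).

+3984.0714 rpm

planetary set (12T centre, 28T on arm, 68T internal) — Willis relation
normalise by the input: solve with ω_ring = 1, then scale by 3281 rpm
ring teeth: 12 + 2·28 = 68
12(ω_sun−ω_arm) = −68(ω_ring−ω_arm),  ω_sun = 0, ω_ring = 1
12(0−ω_arm) = −68(1−ω_arm)  ⇒  80·ω_arm = 68  ⇒  ω_arm = 17/20
sun–planet mesh: 12·(0−17/20) = −28·(ω_p−ω_arm)  ⇒  ω_p−ω_arm = 51/140
ω_p = 17/20 + 51/140 = 17/14
scale: ω_p = 17/14 × 3281 rpm = +3984.0714 rpm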